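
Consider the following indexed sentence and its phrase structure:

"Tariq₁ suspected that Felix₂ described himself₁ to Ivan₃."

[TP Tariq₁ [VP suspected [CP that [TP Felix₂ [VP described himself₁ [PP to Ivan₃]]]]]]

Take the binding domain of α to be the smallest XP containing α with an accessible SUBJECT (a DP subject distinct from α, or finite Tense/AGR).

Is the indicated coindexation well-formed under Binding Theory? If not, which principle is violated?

Principle A

The two coindexed NPs are *Tariq₁* and *himself₁*.
*himself₁* is an anaphor. Principle A requires it to be bound within its binding domain — the embedded TP, whose subject is Felix₂.
Within that domain it is c-commanded by *Felix₂*, which does not share its index.
*Tariq₁* does c-command the anaphor, but from outside its binding domain.
The anaphor is unbound in its domain → Principle A violation.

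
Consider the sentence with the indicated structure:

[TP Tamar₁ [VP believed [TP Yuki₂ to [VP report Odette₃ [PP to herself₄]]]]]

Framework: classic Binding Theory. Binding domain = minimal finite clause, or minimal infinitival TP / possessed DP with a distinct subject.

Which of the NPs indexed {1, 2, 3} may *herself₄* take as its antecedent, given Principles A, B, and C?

*herself* is an anaphor, so Principle A applies: it must be bound in its binding domain.
Binding domain of *herself₄*: the embedded TP, whose subject is Yuki₂.
*Tamar₁* c-commands the anaphor but is outside its binding domain → cannot satisfy Principle A.
*Yuki₂* c-commands the anaphor within its binding domain → licit binder.
*Odette₃* c-commands the anaphor within its binding domain → licit binder.

{2, 3}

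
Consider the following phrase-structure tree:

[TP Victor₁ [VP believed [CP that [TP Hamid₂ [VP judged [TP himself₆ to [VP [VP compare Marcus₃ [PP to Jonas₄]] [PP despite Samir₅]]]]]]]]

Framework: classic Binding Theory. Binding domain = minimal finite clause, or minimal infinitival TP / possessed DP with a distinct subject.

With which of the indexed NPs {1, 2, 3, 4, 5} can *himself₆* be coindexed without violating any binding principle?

*himself* is an anaphor, so Principle A applies: it must be bound in its binding domain.
Binding domain of *himself₆*: the embedded TP, whose subject is Hamid₂.
*Victor₁* c-commands the anaphor but is outside its binding domain → cannot satisfy Principle A.
*Hamid₂* c-commands the anaphor within its binding domain → licit binder.
*Marcus₃* does not c-command the anaphor → cannot bind it.
*Jonas₄* does not c-command the anaphor → cannot bind it.
*Samir₅* does not c-command the anaphor → cannot bind it.

{2}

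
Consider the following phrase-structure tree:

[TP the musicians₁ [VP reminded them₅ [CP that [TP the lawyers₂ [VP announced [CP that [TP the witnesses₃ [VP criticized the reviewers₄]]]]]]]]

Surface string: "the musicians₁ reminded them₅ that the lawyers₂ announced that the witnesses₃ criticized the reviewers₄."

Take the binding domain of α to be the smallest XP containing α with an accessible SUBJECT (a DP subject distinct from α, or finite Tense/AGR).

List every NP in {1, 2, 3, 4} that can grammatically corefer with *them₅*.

none

*them* is a pronoun, so Principle B applies: it must be free in its binding domain.
Binding domain of *them₅*: the matrix TP, whose subject is the musicians₁.
*the musicians₁* c-commands the pronoun within its binding domain → coindexation would violate Principle B.
*the lawyers₂*: the pronoun c-commands this R-expression → coindexation would violate Principle C on *the lawyers₂*.
*the witnesses₃*: the pronoun c-commands this R-expression → coindexation would violate Principle C on *the witnesses₃*.
*the reviewers₄*: the pronoun c-commands this R-expression → coindexation would violate Principle C on *the reviewers₄*.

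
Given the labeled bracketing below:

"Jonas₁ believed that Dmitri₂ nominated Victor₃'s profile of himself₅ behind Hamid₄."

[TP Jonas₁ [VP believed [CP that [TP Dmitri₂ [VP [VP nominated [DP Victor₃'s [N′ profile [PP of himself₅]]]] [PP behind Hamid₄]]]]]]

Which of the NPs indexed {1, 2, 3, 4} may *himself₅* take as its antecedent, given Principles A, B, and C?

*himself* is an anaphor, so Principle A applies: it must be bound in its binding domain.
Binding domain of *himself₅*: the possessed DP, whose subject is Victor₃.
*Jonas₁* c-commands the anaphor but is outside its binding domain → cannot satisfy Principle A.
*Dmitri₂* c-commands the anaphor but is outside its binding domain → cannot satisfy Principle A.
*Victor₃* c-commands the anaphor within its binding domain → licit binder.
*Hamid₄* does not c-command the anaphor → cannot bind it.

{3}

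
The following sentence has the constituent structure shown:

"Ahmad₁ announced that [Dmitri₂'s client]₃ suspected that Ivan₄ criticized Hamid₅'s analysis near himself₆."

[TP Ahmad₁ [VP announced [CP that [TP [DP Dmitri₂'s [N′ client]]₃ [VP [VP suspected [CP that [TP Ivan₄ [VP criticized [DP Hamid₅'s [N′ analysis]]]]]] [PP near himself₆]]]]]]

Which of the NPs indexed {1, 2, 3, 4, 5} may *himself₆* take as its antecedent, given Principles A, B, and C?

*himself* is an anaphor, so Principle A applies: it must be bound in its binding domain.
Binding domain of *himself₆*: the embedded TP, whose subject is [Dmitri₂'s client]₃.
*Ahmad₁* c-commands the anaphor but is outside its binding domain → cannot satisfy Principle A.
*Dmitri₂* does not c-command the anaphor → cannot bind it.
*[Dmitri₂'s client]₃* c-commands the anaphor within its binding domain → licit binder.
*Ivan₄* does not c-command the anaphor → cannot bind it.
*Hamid₅* does not c-command the anaphor → cannot bind it.

{3}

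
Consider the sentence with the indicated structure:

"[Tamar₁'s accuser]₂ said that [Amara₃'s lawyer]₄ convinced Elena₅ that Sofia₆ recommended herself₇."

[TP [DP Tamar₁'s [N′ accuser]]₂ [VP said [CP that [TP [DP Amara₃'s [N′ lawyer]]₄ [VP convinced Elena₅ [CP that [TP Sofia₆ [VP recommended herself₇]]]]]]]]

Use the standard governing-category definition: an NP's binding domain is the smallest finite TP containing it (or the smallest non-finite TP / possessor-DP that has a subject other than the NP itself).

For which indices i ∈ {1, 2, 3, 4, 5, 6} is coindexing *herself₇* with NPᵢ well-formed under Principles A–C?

*herself* is an anaphor, so Principle A applies: it must be bound in its binding domain.
Binding domain of *herself₇*: the embedded TP, whose subject is Sofia₆.
*Tamar₁* does not c-command the anaphor → cannot bind it.
*[Tamar₁'s accuser]₂* c-commands the anaphor but is outside its binding domain → cannot satisfy Principle A.
*Amara₃* does not c-command the anaphor → cannot bind it.
*[Amara₃'s lawyer]₄* c-commands the anaphor but is outside its binding domain → cannot satisfy Principle A.
*Elena₅* c-commands the anaphor but is outside its binding domain → cannot satisfy Principle A.
*Sofia₆* c-commands the anaphor within its binding domain → licit binder.

{6}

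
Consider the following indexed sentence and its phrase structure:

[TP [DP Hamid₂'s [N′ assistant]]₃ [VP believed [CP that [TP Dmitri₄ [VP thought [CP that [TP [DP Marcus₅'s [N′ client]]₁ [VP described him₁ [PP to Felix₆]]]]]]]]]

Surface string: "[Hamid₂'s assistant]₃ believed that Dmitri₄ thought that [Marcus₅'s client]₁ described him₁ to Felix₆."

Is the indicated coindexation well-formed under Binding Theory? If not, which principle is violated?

The two coindexed NPs are *[Marcus₅'s client]₁* and *him₁*.
*him₁* is a pronoun. Its binding domain is the embedded TP, whose subject is [Marcus₅'s client]₁.
*[Marcus₅'s client]₁* c-commands it within that domain and carries the same index.
The pronoun is locally bound → Principle B violation.

Principle B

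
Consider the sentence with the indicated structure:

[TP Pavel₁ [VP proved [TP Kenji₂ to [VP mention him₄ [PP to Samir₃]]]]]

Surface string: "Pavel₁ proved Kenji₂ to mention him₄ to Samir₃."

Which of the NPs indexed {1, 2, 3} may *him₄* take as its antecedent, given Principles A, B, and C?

{1}

*him* is a pronoun, so Principle B applies: it must be free in its binding domain.
Binding domain of *him₄*: the embedded TP, whose subject is Kenji₂.
*Pavel₁* c-commands the pronoun but from outside its binding domain, and is not c-commanded by it → coindexation permitted.
*Kenji₂* c-commands the pronoun within its binding domain → coindexation would violate Principle B.
*Samir₃*: the pronoun c-commands this R-expression → coindexation would violate Principle C on *Samir₃*.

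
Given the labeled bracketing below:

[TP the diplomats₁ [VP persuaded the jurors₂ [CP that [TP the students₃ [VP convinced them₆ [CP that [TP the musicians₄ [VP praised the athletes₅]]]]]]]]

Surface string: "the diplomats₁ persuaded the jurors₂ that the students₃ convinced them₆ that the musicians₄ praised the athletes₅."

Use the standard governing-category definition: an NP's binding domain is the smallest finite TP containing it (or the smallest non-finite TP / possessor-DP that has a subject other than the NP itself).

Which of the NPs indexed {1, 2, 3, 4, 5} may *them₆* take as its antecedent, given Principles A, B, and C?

{1, 2}

*them* is a pronoun, so Principle B applies: it must be free in its binding domain.
Binding domain of *them₆*: the embedded TP, whose subject is the students₃.
*the diplomats₁* c-commands the pronoun but from outside its binding domain, and is not c-commanded by it → coindexation permitted.
*the jurors₂* c-commands the pronoun but from outside its binding domain, and is not c-commanded by it → coindexation permitted.
*the students₃* c-commands the pronoun within its binding domain → coindexation would violate Principle B.
*the musicians₄*: the pronoun c-commands this R-expression → coindexation would violate Principle C on *the musicians₄*.
*the athletes₅*: the pronoun c-commands this R-expression → coindexation would violate Principle C on *the athletes₅*.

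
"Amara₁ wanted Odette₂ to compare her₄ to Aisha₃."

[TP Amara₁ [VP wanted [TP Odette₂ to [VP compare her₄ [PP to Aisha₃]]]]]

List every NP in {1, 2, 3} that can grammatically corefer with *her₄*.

*her* is a pronoun, so Principle B applies: it must be free in its binding domain.
Binding domain of *her₄*: the embedded TP, whose subject is Odette₂.
*Amara₁* c-commands the pronoun but from outside its binding domain, and is not c-commanded by it → coindexation permitted.
*Odette₂* c-commands the pronoun within its binding domain → coindexation would violate Principle B.
*Aisha₃*: the pronoun c-commands this R-expression → coindexation would violate Principle C on *Aisha₃*.

{1}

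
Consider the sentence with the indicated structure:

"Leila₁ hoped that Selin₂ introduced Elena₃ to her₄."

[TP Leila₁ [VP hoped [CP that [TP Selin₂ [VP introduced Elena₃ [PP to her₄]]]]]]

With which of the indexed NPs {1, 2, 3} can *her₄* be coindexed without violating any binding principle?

{1}

*her* is a pronoun, so Principle B applies: it must be free in its binding domain.
Binding domain of *her₄*: the embedded TP, whose subject is Selin₂.
*Leila₁* c-commands the pronoun but from outside its binding domain, and is not c-commanded by it → coindexation permitted.
*Selin₂* c-commands the pronoun within its binding domain → coindexation would violate Principle B.
*Elena₃* c-commands the pronoun within its binding domain → coindexation would violate Principle B.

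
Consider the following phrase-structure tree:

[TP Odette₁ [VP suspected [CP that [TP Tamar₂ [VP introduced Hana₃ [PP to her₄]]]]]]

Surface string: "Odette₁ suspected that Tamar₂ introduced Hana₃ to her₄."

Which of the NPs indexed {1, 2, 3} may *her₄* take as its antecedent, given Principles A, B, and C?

{1}

*her* is a pronoun, so Principle B applies: it must be free in its binding domain.
Binding domain of *her₄*: the embedded TP, whose subject is Tamar₂.
*Odette₁* c-commands the pronoun but from outside its binding domain, and is not c-commanded by it → coindexation permitted.
*Tamar₂* c-commands the pronoun within its binding domain → coindexation would violate Principle B.
*Hana₃* c-commands the pronoun within its binding domain → coindexation would violate Principle B.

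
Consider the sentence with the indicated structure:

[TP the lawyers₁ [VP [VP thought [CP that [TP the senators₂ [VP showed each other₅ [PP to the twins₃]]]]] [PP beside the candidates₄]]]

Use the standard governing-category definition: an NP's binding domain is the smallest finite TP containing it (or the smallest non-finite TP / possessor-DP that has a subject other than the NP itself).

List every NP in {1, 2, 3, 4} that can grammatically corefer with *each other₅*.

{2}

*each other* is an anaphor, so Principle A applies: it must be bound in its binding domain.
Binding domain of *each other₅*: the embedded TP, whose subject is the senators₂.
*the lawyers₁* c-commands the anaphor but is outside its binding domain → cannot satisfy Principle A.
*the senators₂* c-commands the anaphor within its binding domain → licit binder.
*the twins₃* does not c-command the anaphor → cannot bind it.
*the candidates₄* does not c-command the anaphor → cannot bind it.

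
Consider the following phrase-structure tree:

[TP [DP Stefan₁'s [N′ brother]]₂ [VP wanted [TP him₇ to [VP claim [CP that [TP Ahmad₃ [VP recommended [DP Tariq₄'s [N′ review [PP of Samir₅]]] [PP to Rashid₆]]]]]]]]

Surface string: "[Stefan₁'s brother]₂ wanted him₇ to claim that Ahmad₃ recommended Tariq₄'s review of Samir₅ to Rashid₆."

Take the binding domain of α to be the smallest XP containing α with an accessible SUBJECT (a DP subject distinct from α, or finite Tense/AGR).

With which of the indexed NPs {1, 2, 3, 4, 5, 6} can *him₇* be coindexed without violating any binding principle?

*him* is a pronoun, so Principle B applies: it must be free in its binding domain.
Binding domain of *him₇*: the matrix TP, whose subject is [Stefan₁'s brother]₂.
*Stefan₁* and the pronoun do not c-command one another → neither Principle B nor Principle C is at stake; coindexation permitted.
*[Stefan₁'s brother]₂* c-commands the pronoun within its binding domain → coindexation would violate Principle B.
*Ahmad₃*: the pronoun c-commands this R-expression → coindexation would violate Principle C on *Ahmad₃*.
*Tariq₄*: the pronoun c-commands this R-expression → coindexation would violate Principle C on *Tariq₄*.
*Samir₅*: the pronoun c-commands this R-expression → coindexation would violate Principle C on *Samir₅*.
*Rashid₆*: the pronoun c-commands this R-expression → coindexation would violate Principle C on *Rashid₆*.

{1}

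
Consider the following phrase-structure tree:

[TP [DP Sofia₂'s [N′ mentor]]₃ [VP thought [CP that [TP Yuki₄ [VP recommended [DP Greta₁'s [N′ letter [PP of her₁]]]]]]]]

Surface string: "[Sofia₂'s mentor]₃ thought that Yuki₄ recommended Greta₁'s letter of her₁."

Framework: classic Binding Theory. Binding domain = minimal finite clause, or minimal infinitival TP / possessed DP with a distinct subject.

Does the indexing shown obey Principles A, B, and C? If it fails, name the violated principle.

Principle B

The two coindexed NPs are *Greta₁* and *her₁*.
*her₁* is a pronoun. Its binding domain is the possessed DP, whose subject is Greta₁.
*Greta₁* c-commands it within that domain and carries the same index.
The pronoun is locally bound → Principle B violation.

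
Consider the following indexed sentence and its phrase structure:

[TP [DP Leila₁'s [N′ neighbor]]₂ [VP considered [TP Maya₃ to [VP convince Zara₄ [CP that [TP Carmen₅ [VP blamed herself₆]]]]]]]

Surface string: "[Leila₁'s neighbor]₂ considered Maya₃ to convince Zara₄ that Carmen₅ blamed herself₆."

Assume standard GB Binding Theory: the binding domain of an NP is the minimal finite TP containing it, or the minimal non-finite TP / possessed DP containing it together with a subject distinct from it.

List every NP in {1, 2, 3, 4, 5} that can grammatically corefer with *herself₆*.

*herself* is an anaphor, so Principle A applies: it must be bound in its binding domain.
Binding domain of *herself₆*: the embedded TP, whose subject is Carmen₅.
*Leila₁* does not c-command the anaphor → cannot bind it.
*[Leila₁'s neighbor]₂* c-commands the anaphor but is outside its binding domain → cannot satisfy Principle A.
*Maya₃* c-commands the anaphor but is outside its binding domain → cannot satisfy Principle A.
*Zara₄* c-commands the anaphor but is outside its binding domain → cannot satisfy Principle A.
*Carmen₅* c-commands the anaphor within its binding domain → licit binder.

{5}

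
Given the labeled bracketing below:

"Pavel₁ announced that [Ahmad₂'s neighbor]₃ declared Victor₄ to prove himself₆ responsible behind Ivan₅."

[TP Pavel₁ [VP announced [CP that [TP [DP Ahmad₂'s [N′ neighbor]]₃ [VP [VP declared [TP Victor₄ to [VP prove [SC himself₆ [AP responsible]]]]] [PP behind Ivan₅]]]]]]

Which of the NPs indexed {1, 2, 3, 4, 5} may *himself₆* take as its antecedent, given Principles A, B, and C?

{4}

*himself* is an anaphor, so Principle A applies: it must be bound in its binding domain.
Binding domain of *himself₆*: the embedded TP, whose subject is Victor₄.
*Pavel₁* c-commands the anaphor but is outside its binding domain → cannot satisfy Principle A.
*Ahmad₂* does not c-command the anaphor → cannot bind it.
*[Ahmad₂'s neighbor]₃* c-commands the anaphor but is outside its binding domain → cannot satisfy Principle A.
*Victor₄* c-commands the anaphor within its binding domain → licit binder.
*Ivan₅* does not c-command the anaphor → cannot bind it.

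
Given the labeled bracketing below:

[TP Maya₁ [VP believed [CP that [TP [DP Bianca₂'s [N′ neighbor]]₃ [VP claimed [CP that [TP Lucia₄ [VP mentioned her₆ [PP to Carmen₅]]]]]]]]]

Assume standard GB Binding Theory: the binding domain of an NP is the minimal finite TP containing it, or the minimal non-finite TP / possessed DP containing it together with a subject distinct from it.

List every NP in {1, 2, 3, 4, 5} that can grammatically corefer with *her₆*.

{1, 2, 3}

*her* is a pronoun, so Principle B applies: it must be free in its binding domain.
Binding domain of *her₆*: the embedded TP, whose subject is Lucia₄.
*Maya₁* c-commands the pronoun but from outside its binding domain, and is not c-commanded by it → coindexation permitted.
*Bianca₂* and the pronoun do not c-command one another → neither Principle B nor Principle C is at stake; coindexation permitted.
*[Bianca₂'s neighbor]₃* c-commands the pronoun but from outside its binding domain, and is not c-commanded by it → coindexation permitted.
*Lucia₄* c-commands the pronoun within its binding domain → coindexation would violate Principle B.
*Carmen₅*: the pronoun c-commands this R-expression → coindexation would violate Principle C on *Carmen₅*.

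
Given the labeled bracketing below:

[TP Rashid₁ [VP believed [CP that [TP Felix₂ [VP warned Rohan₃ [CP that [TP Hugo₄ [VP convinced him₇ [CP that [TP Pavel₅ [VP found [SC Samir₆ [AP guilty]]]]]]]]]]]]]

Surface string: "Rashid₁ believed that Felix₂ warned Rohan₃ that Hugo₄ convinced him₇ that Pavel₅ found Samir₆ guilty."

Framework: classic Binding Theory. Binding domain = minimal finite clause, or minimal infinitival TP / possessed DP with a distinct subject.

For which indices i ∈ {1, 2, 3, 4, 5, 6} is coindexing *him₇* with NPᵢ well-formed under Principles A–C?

{1, 2, 3}

*him* is a pronoun, so Principle B applies: it must be free in its binding domain.
Binding domain of *him₇*: the embedded TP, whose subject is Hugo₄.
*Rashid₁* c-commands the pronoun but from outside its binding domain, and is not c-commanded by it → coindexation permitted.
*Felix₂* c-commands the pronoun but from outside its binding domain, and is not c-commanded by it → coindexation permitted.
*Rohan₃* c-commands the pronoun but from outside its binding domain, and is not c-commanded by it → coindexation permitted.
*Hugo₄* c-commands the pronoun within its binding domain → coindexation would violate Principle B.
*Pavel₅*: the pronoun c-commands this R-expression → coindexation would violate Principle C on *Pavel₅*.
*Samir₆*: the pronoun c-commands this R-expression → coindexation would violate Principle C on *Samir₆*.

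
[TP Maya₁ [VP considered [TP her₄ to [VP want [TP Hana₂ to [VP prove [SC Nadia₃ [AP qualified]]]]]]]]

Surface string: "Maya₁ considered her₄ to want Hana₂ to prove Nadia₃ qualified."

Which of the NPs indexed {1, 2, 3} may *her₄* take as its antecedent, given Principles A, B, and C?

*her* is a pronoun, so Principle B applies: it must be free in its binding domain.
Binding domain of *her₄*: the matrix TP, whose subject is Maya₁.
*Maya₁* c-commands the pronoun within its binding domain → coindexation would violate Principle B.
*Hana₂*: the pronoun c-commands this R-expression → coindexation would violate Principle C on *Hana₂*.
*Nadia₃*: the pronoun c-commands this R-expression → coindexation would violate Principle C on *Nadia₃*.

none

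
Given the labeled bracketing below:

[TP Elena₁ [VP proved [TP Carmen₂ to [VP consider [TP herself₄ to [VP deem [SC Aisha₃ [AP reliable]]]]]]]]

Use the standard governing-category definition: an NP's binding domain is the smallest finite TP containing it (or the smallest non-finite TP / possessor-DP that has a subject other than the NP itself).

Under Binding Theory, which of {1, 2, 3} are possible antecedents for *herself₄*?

*herself* is an anaphor, so Principle A applies: it must be bound in its binding domain.
Binding domain of *herself₄*: the embedded TP, whose subject is Carmen₂.
*Elena₁* c-commands the anaphor but is outside its binding domain → cannot satisfy Principle A.
*Carmen₂* c-commands the anaphor within its binding domain → licit binder.
*Aisha₃* does not c-command the anaphor → cannot bind it.

{2}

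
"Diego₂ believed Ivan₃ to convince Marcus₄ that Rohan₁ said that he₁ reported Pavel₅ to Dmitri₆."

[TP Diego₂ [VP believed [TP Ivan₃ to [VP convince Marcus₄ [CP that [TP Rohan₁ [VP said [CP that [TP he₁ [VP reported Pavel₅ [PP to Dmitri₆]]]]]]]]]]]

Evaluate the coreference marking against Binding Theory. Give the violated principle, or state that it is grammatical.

grammatical

The two coindexed NPs are *Rohan₁* and *he₁*.
*he₁* is a pronoun; nothing c-commands it within its binding domain (the embedded TP.), so Principle B holds trivially.
*Rohan₁* is an R-expression; *he₁* does not c-command it, and no other NP shares its index, so Principle C is satisfied.
All principles are respected.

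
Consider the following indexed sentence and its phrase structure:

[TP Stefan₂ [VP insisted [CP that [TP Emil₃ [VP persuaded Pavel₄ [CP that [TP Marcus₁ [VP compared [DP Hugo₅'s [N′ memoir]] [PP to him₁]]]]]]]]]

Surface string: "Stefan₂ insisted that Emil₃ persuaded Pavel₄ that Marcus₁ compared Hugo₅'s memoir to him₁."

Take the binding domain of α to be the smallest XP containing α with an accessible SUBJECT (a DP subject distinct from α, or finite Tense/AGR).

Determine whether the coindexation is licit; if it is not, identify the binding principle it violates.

Principle B

The two coindexed NPs are *Marcus₁* and *him₁*.
*him₁* is a pronoun. Its binding domain is the embedded TP, whose subject is Marcus₁.
*Marcus₁* c-commands it within that domain and carries the same index.
The pronoun is locally bound → Principle B violation.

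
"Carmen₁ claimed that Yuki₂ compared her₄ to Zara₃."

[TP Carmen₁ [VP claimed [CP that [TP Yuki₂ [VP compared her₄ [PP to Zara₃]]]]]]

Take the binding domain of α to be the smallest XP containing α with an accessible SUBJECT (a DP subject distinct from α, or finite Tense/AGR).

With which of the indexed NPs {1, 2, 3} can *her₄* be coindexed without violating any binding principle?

*her* is a pronoun, so Principle B applies: it must be free in its binding domain.
Binding domain of *her₄*: the embedded TP, whose subject is Yuki₂.
*Carmen₁* c-commands the pronoun but from outside its binding domain, and is not c-commanded by it → coindexation permitted.
*Yuki₂* c-commands the pronoun within its binding domain → coindexation would violate Principle B.
*Zara₃*: the pronoun c-commands this R-expression → coindexation would violate Principle C on *Zara₃*.

{1}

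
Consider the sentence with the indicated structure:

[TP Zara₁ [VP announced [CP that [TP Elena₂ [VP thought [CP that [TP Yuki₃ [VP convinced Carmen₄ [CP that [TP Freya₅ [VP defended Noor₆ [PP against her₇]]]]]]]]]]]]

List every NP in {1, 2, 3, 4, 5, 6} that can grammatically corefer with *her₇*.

*her* is a pronoun, so Principle B applies: it must be free in its binding domain.
Binding domain of *her₇*: the embedded TP, whose subject is Freya₅.
*Zara₁* c-commands the pronoun but from outside its binding domain, and is not c-commanded by it → coindexation permitted.
*Elena₂* c-commands the pronoun but from outside its binding domain, and is not c-commanded by it → coindexation permitted.
*Yuki₃* c-commands the pronoun but from outside its binding domain, and is not c-commanded by it → coindexation permitted.
*Carmen₄* c-commands the pronoun but from outside its binding domain, and is not c-commanded by it → coindexation permitted.
*Freya₅* c-commands the pronoun within its binding domain → coindexation would violate Principle B.
*Noor₆* c-commands the pronoun within its binding domain → coindexation would violate Principle B.

{1, 2, 3, 4}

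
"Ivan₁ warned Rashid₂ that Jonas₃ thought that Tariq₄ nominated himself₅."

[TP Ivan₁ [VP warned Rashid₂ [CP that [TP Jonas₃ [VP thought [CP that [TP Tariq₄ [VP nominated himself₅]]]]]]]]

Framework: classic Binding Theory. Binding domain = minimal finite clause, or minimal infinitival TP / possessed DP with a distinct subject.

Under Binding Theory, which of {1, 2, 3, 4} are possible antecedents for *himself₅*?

{4}

*himself* is an anaphor, so Principle A applies: it must be bound in its binding domain.
Binding domain of *himself₅*: the embedded TP, whose subject is Tariq₄.
*Ivan₁* c-commands the anaphor but is outside its binding domain → cannot satisfy Principle A.
*Rashid₂* c-commands the anaphor but is outside its binding domain → cannot satisfy Principle A.
*Jonas₃* c-commands the anaphor but is outside its binding domain → cannot satisfy Principle A.
*Tariq₄* c-commands the anaphor within its binding domain → licit binder.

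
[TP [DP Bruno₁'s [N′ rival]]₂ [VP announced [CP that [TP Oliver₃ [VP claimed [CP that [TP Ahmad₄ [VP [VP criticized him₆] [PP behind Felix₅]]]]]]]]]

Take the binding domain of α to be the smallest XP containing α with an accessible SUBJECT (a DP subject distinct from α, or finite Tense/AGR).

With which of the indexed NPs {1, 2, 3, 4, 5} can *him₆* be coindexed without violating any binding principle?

{1, 2, 3, 5}

*him* is a pronoun, so Principle B applies: it must be free in its binding domain.
Binding domain of *him₆*: the embedded TP, whose subject is Ahmad₄.
*Bruno₁* and the pronoun do not c-command one another → neither Principle B nor Principle C is at stake; coindexation permitted.
*[Bruno₁'s rival]₂* c-commands the pronoun but from outside its binding domain, and is not c-commanded by it → coindexation permitted.
*Oliver₃* c-commands the pronoun but from outside its binding domain, and is not c-commanded by it → coindexation permitted.
*Ahmad₄* c-commands the pronoun within its binding domain → coindexation would violate Principle B.
*Felix₅* and the pronoun do not c-command one another → neither Principle B nor Principle C is at stake; coindexation permitted.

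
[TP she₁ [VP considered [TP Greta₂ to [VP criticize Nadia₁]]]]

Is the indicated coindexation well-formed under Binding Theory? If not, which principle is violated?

Principle C

The two coindexed NPs are *she₁* and *Nadia₁*.
*Nadia₁* is an R-expression. Principle C requires it to be free everywhere.
*she₁* c-commands it and carries the same index.
The R-expression is bound → Principle C violation.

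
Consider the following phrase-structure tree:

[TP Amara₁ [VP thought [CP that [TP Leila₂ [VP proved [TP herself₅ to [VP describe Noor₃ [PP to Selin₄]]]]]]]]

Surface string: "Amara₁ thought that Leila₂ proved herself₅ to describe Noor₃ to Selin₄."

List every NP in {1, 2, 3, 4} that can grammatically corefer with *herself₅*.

{2}

*herself* is an anaphor, so Principle A applies: it must be bound in its binding domain.
Binding domain of *herself₅*: the embedded TP, whose subject is Leila₂.
*Amara₁* c-commands the anaphor but is outside its binding domain → cannot satisfy Principle A.
*Leila₂* c-commands the anaphor within its binding domain → licit binder.
*Noor₃* does not c-command the anaphor → cannot bind it.
*Selin₄* does not c-command the anaphor → cannot bind it.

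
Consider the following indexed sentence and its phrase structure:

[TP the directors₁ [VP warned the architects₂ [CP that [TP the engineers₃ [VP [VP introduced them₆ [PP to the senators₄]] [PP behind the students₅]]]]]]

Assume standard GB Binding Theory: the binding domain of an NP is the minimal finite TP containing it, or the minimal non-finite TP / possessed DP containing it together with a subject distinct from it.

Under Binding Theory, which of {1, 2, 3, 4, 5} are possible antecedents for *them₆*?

*them* is a pronoun, so Principle B applies: it must be free in its binding domain.
Binding domain of *them₆*: the embedded TP, whose subject is the engineers₃.
*the directors₁* c-commands the pronoun but from outside its binding domain, and is not c-commanded by it → coindexation permitted.
*the architects₂* c-commands the pronoun but from outside its binding domain, and is not c-commanded by it → coindexation permitted.
*the engineers₃* c-commands the pronoun within its binding domain → coindexation would violate Principle B.
*the senators₄*: the pronoun c-commands this R-expression → coindexation would violate Principle C on *the senators₄*.
*the students₅* and the pronoun do not c-command one another → neither Principle B nor Principle C is at stake; coindexation permitted.

{1, 2, 5}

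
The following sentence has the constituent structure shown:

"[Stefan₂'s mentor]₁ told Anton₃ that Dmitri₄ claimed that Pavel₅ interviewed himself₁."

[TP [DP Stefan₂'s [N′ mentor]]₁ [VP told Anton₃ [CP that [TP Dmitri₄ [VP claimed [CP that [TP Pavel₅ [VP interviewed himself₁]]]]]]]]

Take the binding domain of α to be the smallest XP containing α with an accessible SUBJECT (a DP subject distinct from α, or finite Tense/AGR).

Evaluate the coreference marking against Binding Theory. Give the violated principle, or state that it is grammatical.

The two coindexed NPs are *[Stefan₂'s mentor]₁* and *himself₁*.
*himself₁* is an anaphor. Principle A requires it to be bound within its binding domain — the embedded TP, whose subject is Pavel₅.
Within that domain it is c-commanded by *Pavel₅*, which does not share its index.
*[Stefan₂'s mentor]₁* does c-command the anaphor, but from outside its binding domain.
The anaphor is unbound in its domain → Principle A violation.

Principle A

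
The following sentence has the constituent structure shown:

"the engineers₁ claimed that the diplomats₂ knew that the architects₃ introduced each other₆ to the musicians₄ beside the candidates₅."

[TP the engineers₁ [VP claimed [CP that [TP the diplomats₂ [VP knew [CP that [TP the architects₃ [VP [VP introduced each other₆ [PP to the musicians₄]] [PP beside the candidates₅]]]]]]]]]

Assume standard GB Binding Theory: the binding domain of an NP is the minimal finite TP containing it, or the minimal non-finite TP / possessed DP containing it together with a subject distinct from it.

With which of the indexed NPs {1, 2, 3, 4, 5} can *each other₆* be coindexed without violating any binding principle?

*each other* is an anaphor, so Principle A applies: it must be bound in its binding domain.
Binding domain of *each other₆*: the embedded TP, whose subject is the architects₃.
*the engineers₁* c-commands the anaphor but is outside its binding domain → cannot satisfy Principle A.
*the diplomats₂* c-commands the anaphor but is outside its binding domain → cannot satisfy Principle A.
*the architects₃* c-commands the anaphor within its binding domain → licit binder.
*the musicians₄* does not c-command the anaphor → cannot bind it.
*the candidates₅* does not c-command the anaphor → cannot bind it.

{3}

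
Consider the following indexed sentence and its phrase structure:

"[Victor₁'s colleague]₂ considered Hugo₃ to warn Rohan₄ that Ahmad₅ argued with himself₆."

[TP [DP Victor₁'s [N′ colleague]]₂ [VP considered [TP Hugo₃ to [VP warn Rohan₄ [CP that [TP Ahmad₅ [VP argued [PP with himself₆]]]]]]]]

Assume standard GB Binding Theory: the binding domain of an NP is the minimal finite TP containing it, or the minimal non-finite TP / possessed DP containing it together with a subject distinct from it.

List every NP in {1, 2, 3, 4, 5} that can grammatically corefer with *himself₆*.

{5}

*himself* is an anaphor, so Principle A applies: it must be bound in its binding domain.
Binding domain of *himself₆*: the embedded TP, whose subject is Ahmad₅.
*Victor₁* does not c-command the anaphor → cannot bind it.
*[Victor₁'s colleague]₂* c-commands the anaphor but is outside its binding domain → cannot satisfy Principle A.
*Hugo₃* c-commands the anaphor but is outside its binding domain → cannot satisfy Principle A.
*Rohan₄* c-commands the anaphor but is outside its binding domain → cannot satisfy Principle A.
*Ahmad₅* c-commands the anaphor within its binding domain → licit binder.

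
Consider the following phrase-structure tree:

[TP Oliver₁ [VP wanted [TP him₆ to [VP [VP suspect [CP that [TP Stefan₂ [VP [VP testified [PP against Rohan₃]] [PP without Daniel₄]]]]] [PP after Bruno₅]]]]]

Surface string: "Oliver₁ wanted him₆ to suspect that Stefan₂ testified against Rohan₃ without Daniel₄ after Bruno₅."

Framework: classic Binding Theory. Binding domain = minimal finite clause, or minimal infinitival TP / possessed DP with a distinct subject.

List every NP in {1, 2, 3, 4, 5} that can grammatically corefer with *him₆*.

*him* is a pronoun, so Principle B applies: it must be free in its binding domain.
Binding domain of *him₆*: the matrix TP, whose subject is Oliver₁.
*Oliver₁* c-commands the pronoun within its binding domain → coindexation would violate Principle B.
*Stefan₂*: the pronoun c-commands this R-expression → coindexation would violate Principle C on *Stefan₂*.
*Rohan₃*: the pronoun c-commands this R-expression → coindexation would violate Principle C on *Rohan₃*.
*Daniel₄*: the pronoun c-commands this R-expression → coindexation would violate Principle C on *Daniel₄*.
*Bruno₅*: the pronoun c-commands this R-expression → coindexation would violate Principle C on *Bruno₅*.

none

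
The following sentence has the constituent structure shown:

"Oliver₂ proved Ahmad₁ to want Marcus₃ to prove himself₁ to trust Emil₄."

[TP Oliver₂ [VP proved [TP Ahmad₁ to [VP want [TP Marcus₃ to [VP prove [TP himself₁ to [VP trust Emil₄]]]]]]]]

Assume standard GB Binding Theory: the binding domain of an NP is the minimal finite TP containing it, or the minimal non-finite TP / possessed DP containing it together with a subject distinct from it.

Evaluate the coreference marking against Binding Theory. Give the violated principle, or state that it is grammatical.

Principle A

The two coindexed NPs are *Ahmad₁* and *himself₁*.
*himself₁* is an anaphor. Principle A requires it to be bound within its binding domain — the embedded TP, whose subject is Marcus₃.
Within that domain it is c-commanded by *Marcus₃*, which does not share its index.
*Ahmad₁* does c-command the anaphor, but from outside its binding domain.
The anaphor is unbound in its domain → Principle A violation.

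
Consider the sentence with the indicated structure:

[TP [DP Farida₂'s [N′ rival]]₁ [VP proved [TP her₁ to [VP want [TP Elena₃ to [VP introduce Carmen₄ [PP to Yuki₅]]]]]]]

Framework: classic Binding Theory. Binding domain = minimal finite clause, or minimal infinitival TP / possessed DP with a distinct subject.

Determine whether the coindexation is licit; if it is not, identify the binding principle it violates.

Principle B

The two coindexed NPs are *[Farida₂'s rival]₁* and *her₁*.
*her₁* is a pronoun. Its binding domain is the matrix TP, whose subject is [Farida₂'s rival]₁.
*[Farida₂'s rival]₁* c-commands it within that domain and carries the same index.
The pronoun is locally bound → Principle B violation.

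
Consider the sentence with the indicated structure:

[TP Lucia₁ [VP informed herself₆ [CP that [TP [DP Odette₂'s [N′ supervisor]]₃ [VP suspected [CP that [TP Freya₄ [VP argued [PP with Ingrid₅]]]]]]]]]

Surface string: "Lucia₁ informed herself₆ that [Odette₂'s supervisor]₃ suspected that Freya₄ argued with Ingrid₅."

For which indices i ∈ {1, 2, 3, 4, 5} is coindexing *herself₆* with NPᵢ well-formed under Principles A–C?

{1}

*herself* is an anaphor, so Principle A applies: it must be bound in its binding domain.
Binding domain of *herself₆*: the matrix TP, whose subject is Lucia₁.
*Lucia₁* c-commands the anaphor within its binding domain → licit binder.
*Odette₂* does not c-command the anaphor → cannot bind it.
*[Odette₂'s supervisor]₃* does not c-command the anaphor → cannot bind it.
*Freya₄* does not c-command the anaphor → cannot bind it.
*Ingrid₅* does not c-command the anaphor → cannot bind it.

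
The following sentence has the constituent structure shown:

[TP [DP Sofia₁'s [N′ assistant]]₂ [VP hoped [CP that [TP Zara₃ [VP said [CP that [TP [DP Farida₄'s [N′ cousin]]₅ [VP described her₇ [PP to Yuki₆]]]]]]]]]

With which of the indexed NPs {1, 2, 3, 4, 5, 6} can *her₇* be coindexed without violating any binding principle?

{1, 2, 3, 4}

*her* is a pronoun, so Principle B applies: it must be free in its binding domain.
Binding domain of *her₇*: the embedded TP, whose subject is [Farida₄'s cousin]₅.
*Sofia₁* and the pronoun do not c-command one another → neither Principle B nor Principle C is at stake; coindexation permitted.
*[Sofia₁'s assistant]₂* c-commands the pronoun but from outside its binding domain, and is not c-commanded by it → coindexation permitted.
*Zara₃* c-commands the pronoun but from outside its binding domain, and is not c-commanded by it → coindexation permitted.
*Farida₄* and the pronoun do not c-command one another → neither Principle B nor Principle C is at stake; coindexation permitted.
*[Farida₄'s cousin]₅* c-commands the pronoun within its binding domain → coindexation would violate Principle B.
*Yuki₆*: the pronoun c-commands this R-expression → coindexation would violate Principle C on *Yuki₆*.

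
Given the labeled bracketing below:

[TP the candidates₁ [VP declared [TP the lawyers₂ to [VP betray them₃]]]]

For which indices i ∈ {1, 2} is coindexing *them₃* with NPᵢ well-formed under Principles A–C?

{1}

*them* is a pronoun, so Principle B applies: it must be free in its binding domain.
Binding domain of *them₃*: the embedded TP, whose subject is the lawyers₂.
*the candidates₁* c-commands the pronoun but from outside its binding domain, and is not c-commanded by it → coindexation permitted.
*the lawyers₂* c-commands the pronoun within its binding domain → coindexation would violate Principle B.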